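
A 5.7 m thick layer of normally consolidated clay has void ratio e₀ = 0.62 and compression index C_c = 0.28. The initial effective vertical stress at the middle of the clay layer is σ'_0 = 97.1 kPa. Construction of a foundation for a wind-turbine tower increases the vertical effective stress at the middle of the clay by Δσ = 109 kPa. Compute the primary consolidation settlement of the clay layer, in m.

S_c ≈ 0.322 m

Final effective stress: σ'_f = σ'_0 + Δσ = 97.1 + 109 = 206.1 kPa.
Normally consolidated clay, so the full stress increment lies on the virgin compression line:
S_c = C_c·H/(1+e₀)·log₁₀(σ'_f/σ'_0) = 0.28×5.7/(1+0.62)×log₁₀(206.1/97.1)
    = 0.98519 × 0.32686 = 0.322 m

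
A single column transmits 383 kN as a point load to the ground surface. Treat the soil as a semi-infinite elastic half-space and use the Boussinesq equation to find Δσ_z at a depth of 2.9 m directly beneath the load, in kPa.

Δσ_z ≈ 21.7 kPa

Boussinesq vertical stress below a point load on an elastic half-space:
Δσ_z = 3P/(2πz²) · [1 + (r/z)²]^(−5/2)
r/z = 0/2.9 = 0; [1+(r/z)²]^(−5/2) = 1.
Δσ_z = 3×383/(2π×2.9²) × 1 = 21.744 × 1 = 21.74 kPa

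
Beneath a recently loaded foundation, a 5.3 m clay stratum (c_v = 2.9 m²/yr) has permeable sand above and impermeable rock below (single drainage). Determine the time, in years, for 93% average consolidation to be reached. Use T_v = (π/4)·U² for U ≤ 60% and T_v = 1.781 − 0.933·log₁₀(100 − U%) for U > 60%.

t ≈ 9.61 years

Drainage path length: H_d = H = 5.3 m (single drainage).
U > 60%: T_v = 1.781 − 0.933·log₁₀(100 − 93) = 0.99252.
t = T_v·H_d²/c_v = 0.99252×5.3²/2.9 = 9.614 years.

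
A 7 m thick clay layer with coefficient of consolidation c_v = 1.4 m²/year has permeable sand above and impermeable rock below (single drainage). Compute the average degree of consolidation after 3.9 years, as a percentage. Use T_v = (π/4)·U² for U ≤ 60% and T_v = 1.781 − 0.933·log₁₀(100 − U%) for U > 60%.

U ≈ 37.7 %

Drainage path length: H_d = H = 7 m (single drainage).
T_v = c_v·t/H_d² = 1.4×3.9/7² = 0.11143.
T_v = 0.11143 corresponds to the U ≤ 60% branch:
U = √(4T_v/π) = 0.3767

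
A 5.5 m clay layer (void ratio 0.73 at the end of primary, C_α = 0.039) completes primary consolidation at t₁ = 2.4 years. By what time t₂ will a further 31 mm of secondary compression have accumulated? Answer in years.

S_s = C_α·H/(1+e_p)·log₁₀(t₂/t₁) ⇒ log₁₀(t₂/t₁) = S_s·(1+e_p)/(C_α·H).
log₁₀(t₂/t₁) = 0.031 × (1+0.73) / (0.039×5.5) = 0.25
t₂ = t₁ × 10^0.25 = 2.4 × 1.778 = 4.268 years

t₂ ≈ 4.27 years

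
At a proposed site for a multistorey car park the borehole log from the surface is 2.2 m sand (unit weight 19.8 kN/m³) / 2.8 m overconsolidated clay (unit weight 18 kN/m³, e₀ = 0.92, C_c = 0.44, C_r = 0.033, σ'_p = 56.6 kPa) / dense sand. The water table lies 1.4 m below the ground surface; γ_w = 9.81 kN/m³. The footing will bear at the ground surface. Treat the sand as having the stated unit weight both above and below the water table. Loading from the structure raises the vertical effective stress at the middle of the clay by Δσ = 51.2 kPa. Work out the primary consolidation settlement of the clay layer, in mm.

S_c ≈ 158 mm

Mid-depth of clay below the ground surface: z = 2.2 + 2.8/2 = 3.6 m.
Total vertical stress at mid-clay: σ_v = 19.8×2.2 + 18×1.4 = 68.76 kPa.
Pore pressure: u = 9.81×(3.6 − 1.4) = 21.582 kPa.
Initial effective stress: σ'_0 = σ_v − u = 68.76 − 21.582 = 47.178 kPa.
Final effective stress: σ'_f = 47.178 + 51.2 = 98.378 kPa.
σ'_f = 98.378 > σ'_p = 56.6 kPa, so the stress path crosses the preconsolidation pressure — recompression up to σ'_p, then virgin compression beyond:
S_c = H/(1+e₀)·[C_r·log₁₀(σ'_p/σ'_0) + C_c·log₁₀(σ'_f/σ'_p)]
    = 2.8/1.92 × [0.033×log₁₀(56.6/47.178) + 0.44×log₁₀(98.378/56.6)]
    = 1.4583 × [0.0026095 + 0.10564] = 0.1579 m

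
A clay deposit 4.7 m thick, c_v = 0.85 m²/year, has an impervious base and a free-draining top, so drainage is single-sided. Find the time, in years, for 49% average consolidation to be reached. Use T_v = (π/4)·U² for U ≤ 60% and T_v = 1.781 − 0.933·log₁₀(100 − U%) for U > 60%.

t ≈ 4.9 years

Drainage path length: H_d = H = 4.7 m (single drainage).
U ≤ 60%: T_v = (π/4)·U² = (π/4)×0.49² = 0.18857.
t = T_v·H_d²/c_v = 0.18857×4.7²/0.85 = 4.901 years.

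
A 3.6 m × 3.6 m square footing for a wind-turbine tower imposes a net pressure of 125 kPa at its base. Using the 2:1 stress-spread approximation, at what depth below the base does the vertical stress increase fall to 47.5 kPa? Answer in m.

2:1 spreading — at depth z the loaded area has grown by z in each plan dimension:
qB²/(B+z)² = Δσ_z ⇒ z = B(√(q/Δσ_z) − 1) = 3.6×(√(125/47.5) − 1) = 2.24 m

z ≈ 2.24 m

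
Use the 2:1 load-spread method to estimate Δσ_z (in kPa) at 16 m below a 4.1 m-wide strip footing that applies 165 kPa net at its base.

By the 2:1 method the load spreads at 1 horizontal : 2 vertical, so at depth z the loaded area has grown by z in each plan dimension:
Δσ = qB/(B+z) = 165×4.1/(4.1+16) = 33.657 kPa

Δσ_z ≈ 33.7 kPa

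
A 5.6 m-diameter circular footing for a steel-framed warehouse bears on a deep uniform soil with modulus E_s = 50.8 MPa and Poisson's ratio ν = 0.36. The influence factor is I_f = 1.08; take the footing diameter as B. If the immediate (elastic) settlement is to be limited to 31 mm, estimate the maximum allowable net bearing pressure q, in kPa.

E_s = 50.8 MPa = 50800 kPa.
S_e = q·B·(1−ν²)/E_s · I_f  ⇒  q = S_e·E_s / (B·(1−ν²)·I_f).
q = 0.031 × 50800 / (5.6 × 0.8704 × 1.08) = 299.2 kPa

q ≈ 299 kPa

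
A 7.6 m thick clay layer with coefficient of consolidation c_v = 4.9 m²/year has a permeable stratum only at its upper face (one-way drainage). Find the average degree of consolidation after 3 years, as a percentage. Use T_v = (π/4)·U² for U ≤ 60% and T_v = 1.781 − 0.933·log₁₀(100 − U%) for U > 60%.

Drainage path length: H_d = H = 7.6 m (single drainage).
T_v = c_v·t/H_d² = 4.9×3/7.6² = 0.2545.
T_v = 0.2545 corresponds to the U ≤ 60% branch:
U = √(4T_v/π) = 0.5692

U ≈ 56.9 %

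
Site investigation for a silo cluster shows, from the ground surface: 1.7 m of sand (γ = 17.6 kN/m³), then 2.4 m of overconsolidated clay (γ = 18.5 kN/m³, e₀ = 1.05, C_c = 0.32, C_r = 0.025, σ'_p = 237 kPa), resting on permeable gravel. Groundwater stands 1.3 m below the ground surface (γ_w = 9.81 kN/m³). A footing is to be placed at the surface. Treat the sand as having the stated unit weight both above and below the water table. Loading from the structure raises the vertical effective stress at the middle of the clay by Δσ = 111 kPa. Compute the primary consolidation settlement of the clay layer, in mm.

S_c ≈ 17.8 mm

Mid-depth of clay below the ground surface: z = 1.7 + 2.4/2 = 2.9 m.
Total vertical stress at mid-clay: σ_v = 17.6×1.7 + 18.5×1.2 = 52.12 kPa.
Pore pressure: u = 9.81×(2.9 − 1.3) = 15.696 kPa.
Initial effective stress: σ'_0 = σ_v − u = 52.12 − 15.696 = 36.424 kPa.
Final effective stress: σ'_f = 36.424 + 111 = 147.42 kPa.
σ'_f = 147.42 ≤ σ'_p = 237 kPa, so the clay remains overconsolidated and only the recompression index applies:
S_c = C_r·H/(1+e₀)·log₁₀(σ'_f/σ'_0) = 0.025×2.4/2.05×log₁₀(147.42/36.424)
    = 0.029268 × 0.60717 = 0.01777 m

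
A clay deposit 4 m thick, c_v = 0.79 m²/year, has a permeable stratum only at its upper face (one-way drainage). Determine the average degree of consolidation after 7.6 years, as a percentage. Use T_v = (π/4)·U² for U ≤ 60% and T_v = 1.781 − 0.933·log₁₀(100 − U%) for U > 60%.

Drainage path length: H_d = H = 4 m (single drainage).
T_v = c_v·t/H_d² = 0.79×7.6/4² = 0.37525.
T_v = 0.37525 corresponds to the U > 60% branch:
U = 1 − 10^((1.781 − T_v)/0.933)/100 = 0.6789

U ≈ 67.9 %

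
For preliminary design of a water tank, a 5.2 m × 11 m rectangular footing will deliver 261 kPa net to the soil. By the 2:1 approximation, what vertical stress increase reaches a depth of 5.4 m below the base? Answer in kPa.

Δσ_z ≈ 85.9 kPa

By the 2:1 method the load spreads at 1 horizontal : 2 vertical, so at depth z the loaded area has grown by z in each plan dimension:
Δσ = qBL/((B+z)(L+z)) = 261×5.2×11/((5.2+5.4)(11+5.4)) = 85.879 kPa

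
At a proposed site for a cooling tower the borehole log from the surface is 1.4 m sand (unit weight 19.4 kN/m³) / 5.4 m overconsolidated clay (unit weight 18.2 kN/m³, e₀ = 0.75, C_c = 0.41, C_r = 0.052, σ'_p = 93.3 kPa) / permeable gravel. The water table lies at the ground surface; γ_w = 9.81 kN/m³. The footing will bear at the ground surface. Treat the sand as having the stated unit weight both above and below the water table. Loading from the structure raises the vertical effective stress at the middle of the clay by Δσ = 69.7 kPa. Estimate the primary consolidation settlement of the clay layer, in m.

Mid-depth of clay below the ground surface: z = 1.4 + 5.4/2 = 4.1 m.
Total vertical stress at mid-clay: σ_v = 19.4×1.4 + 18.2×2.7 = 76.3 kPa.
Pore pressure: u = 9.81×(4.1 − 0) = 40.221 kPa.
Initial effective stress: σ'_0 = σ_v − u = 76.3 − 40.221 = 36.079 kPa.
Final effective stress: σ'_f = 36.079 + 69.7 = 105.78 kPa.
σ'_f = 105.78 > σ'_p = 93.3 kPa, so the stress path crosses the preconsolidation pressure — recompression up to σ'_p, then virgin compression beyond:
S_c = H/(1+e₀)·[C_r·log₁₀(σ'_p/σ'_0) + C_c·log₁₀(σ'_f/σ'_p)]
    = 5.4/1.75 × [0.052×log₁₀(93.3/36.079) + 0.41×log₁₀(105.78/93.3)]
    = 3.0857 × [0.021457 + 0.022354] = 0.1352 m

S_c ≈ 0.135 m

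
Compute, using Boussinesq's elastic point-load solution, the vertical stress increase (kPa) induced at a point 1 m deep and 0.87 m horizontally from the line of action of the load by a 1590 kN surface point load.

Δσ_z ≈ 186 kPa

Boussinesq vertical stress below a point load on an elastic half-space:
Δσ_z = 3P/(2πz²) · [1 + (r/z)²]^(−5/2)
r/z = 0.87/1 = 0.87; [1+(r/z)²]^(−5/2) = 0.24442.
Δσ_z = 3×1590/(2π×1²) × 0.24442 = 759.17 × 0.24442 = 185.6 kPa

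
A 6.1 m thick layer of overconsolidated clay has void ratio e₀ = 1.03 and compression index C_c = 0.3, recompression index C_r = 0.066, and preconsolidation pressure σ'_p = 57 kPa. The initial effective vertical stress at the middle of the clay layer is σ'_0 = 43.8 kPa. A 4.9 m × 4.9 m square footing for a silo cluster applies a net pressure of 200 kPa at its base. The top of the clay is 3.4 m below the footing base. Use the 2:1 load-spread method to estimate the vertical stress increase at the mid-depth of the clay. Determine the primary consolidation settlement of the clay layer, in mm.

Mid-depth of clay below the footing base: z = 3.4 + 6.1/2 = 6.45 m.
Stress increase at mid-clay by the 2:1 spreading method:
Δσ = qBL/((B+z)(L+z)) = 200×4.9×4.9/((4.9+6.45)(4.9+6.45)) = 37.276 kPa
Final effective stress: σ'_f = 43.8 + 37.276 = 81.076 kPa.
σ'_f = 81.076 > σ'_p = 57 kPa, so the stress path crosses the preconsolidation pressure — recompression up to σ'_p, then virgin compression beyond:
S_c = H/(1+e₀)·[C_r·log₁₀(σ'_p/σ'_0) + C_c·log₁₀(σ'_f/σ'_p)]
    = 6.1/2.03 × [0.066×log₁₀(57/43.8) + 0.3×log₁₀(81.076/57)]
    = 3.0049 × [0.0075504 + 0.045905] = 0.1606 m

S_c ≈ 161 mm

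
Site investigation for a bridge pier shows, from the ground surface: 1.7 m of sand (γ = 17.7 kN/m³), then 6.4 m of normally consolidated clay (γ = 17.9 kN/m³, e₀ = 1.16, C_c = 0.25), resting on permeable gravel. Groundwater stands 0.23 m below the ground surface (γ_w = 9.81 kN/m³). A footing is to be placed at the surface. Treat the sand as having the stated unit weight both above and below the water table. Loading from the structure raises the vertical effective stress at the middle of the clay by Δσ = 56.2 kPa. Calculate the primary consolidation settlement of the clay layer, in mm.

Mid-depth of clay below the ground surface: z = 1.7 + 6.4/2 = 4.9 m.
Total vertical stress at mid-clay: σ_v = 17.7×1.7 + 17.9×3.2 = 87.37 kPa.
Pore pressure: u = 9.81×(4.9 − 0.23) = 45.813 kPa.
Initial effective stress: σ'_0 = σ_v − u = 87.37 − 45.813 = 41.557 kPa.
Final effective stress: σ'_f = σ'_0 + Δσ = 41.557 + 56.2 = 97.757 kPa.
Normally consolidated clay, so the full stress increment lies on the virgin compression line:
S_c = C_c·H/(1+e₀)·log₁₀(σ'_f/σ'_0) = 0.25×6.4/(1+1.16)×log₁₀(97.757/41.557)
    = 0.74074 × 0.3715 = 0.2752 m

S_c ≈ 275 mm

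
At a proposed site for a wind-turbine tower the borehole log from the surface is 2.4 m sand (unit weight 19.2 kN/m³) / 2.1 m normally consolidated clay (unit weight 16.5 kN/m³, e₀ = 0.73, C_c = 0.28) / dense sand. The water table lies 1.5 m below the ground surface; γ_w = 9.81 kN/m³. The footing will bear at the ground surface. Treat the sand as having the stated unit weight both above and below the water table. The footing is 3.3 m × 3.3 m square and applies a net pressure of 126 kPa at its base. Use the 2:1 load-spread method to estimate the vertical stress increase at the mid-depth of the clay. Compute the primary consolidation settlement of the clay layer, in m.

S_c ≈ 0.0766 m

Mid-depth of clay below the ground surface: z = 2.4 + 2.1/2 = 3.45 m.
Total vertical stress at mid-clay: σ_v = 19.2×2.4 + 16.5×1.05 = 63.405 kPa.
Pore pressure: u = 9.81×(3.45 − 1.5) = 19.13 kPa.
Initial effective stress: σ'_0 = σ_v − u = 63.405 − 19.13 = 44.275 kPa.
Stress increase at mid-clay by the 2:1 spreading method:
Δσ = qBL/((B+z)(L+z)) = 126×3.3×3.3/((3.3+3.45)(3.3+3.45)) = 30.116 kPa
Final effective stress: σ'_f = σ'_0 + Δσ = 44.275 + 30.116 = 74.391 kPa.
Normally consolidated clay, so the full stress increment lies on the virgin compression line:
S_c = C_c·H/(1+e₀)·log₁₀(σ'_f/σ'_0) = 0.28×2.1/(1+0.73)×log₁₀(74.391/44.275)
    = 0.33988 × 0.22536 = 0.0766 m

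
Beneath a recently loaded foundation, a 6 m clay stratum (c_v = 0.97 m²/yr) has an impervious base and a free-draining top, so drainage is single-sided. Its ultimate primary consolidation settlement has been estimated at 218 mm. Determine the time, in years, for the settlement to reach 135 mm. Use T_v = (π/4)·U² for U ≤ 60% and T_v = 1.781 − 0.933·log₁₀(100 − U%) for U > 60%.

t ≈ 11.4 years

Drainage path length: H_d = H = 6 m (single drainage).
U = S(t)/S_ult = 135/218 = 0.6193.
U > 60%: T_v = 1.781 − 0.933·log₁₀(100 − 61.927) = 0.30628.
t = T_v·H_d²/c_v = 0.30628×6²/0.97 = 11.37 years.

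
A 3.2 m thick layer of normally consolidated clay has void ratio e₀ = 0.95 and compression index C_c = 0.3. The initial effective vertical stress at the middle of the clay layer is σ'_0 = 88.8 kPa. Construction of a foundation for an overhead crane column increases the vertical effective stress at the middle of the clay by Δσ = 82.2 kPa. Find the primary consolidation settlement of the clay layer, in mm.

Final effective stress: σ'_f = σ'_0 + Δσ = 88.8 + 82.2 = 171 kPa.
Normally consolidated clay, so the full stress increment lies on the virgin compression line:
S_c = C_c·H/(1+e₀)·log₁₀(σ'_f/σ'_0) = 0.3×3.2/(1+0.95)×log₁₀(171/88.8)
    = 0.49231 × 0.28458 = 0.1401 m

S_c ≈ 140 mm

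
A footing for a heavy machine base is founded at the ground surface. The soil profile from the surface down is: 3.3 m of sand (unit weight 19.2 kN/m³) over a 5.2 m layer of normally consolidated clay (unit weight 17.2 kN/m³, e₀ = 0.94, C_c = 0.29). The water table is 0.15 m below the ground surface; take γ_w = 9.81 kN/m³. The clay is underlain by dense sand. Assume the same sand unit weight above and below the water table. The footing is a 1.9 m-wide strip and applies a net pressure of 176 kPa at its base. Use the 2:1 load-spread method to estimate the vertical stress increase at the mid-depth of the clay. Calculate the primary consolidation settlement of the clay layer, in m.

S_c ≈ 0.204 m

Mid-depth of clay below the ground surface: z = 3.3 + 5.2/2 = 5.9 m.
Total vertical stress at mid-clay: σ_v = 19.2×3.3 + 17.2×2.6 = 108.08 kPa.
Pore pressure: u = 9.81×(5.9 − 0.15) = 56.408 kPa.
Initial effective stress: σ'_0 = σ_v − u = 108.08 − 56.408 = 51.672 kPa.
Stress increase at mid-clay by the 2:1 spreading method:
Δσ = qB/(B+z) = 176×1.9/(1.9+5.9) = 42.872 kPa
Final effective stress: σ'_f = σ'_0 + Δσ = 51.672 + 42.872 = 94.544 kPa.
Normally consolidated clay, so the full stress increment lies on the virgin compression line:
S_c = C_c·H/(1+e₀)·log₁₀(σ'_f/σ'_0) = 0.29×5.2/(1+0.94)×log₁₀(94.544/51.672)
    = 0.77732 × 0.26238 = 0.204 m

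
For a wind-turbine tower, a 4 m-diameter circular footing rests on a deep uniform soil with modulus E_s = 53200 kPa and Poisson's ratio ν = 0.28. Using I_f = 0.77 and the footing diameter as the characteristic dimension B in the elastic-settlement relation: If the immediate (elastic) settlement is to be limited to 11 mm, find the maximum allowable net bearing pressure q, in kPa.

q ≈ 206 kPa

S_e = q·B·(1−ν²)/E_s · I_f  ⇒  q = S_e·E_s / (B·(1−ν²)·I_f).
q = 0.011 × 53200 / (4 × 0.9216 × 0.77) = 206.2 kPa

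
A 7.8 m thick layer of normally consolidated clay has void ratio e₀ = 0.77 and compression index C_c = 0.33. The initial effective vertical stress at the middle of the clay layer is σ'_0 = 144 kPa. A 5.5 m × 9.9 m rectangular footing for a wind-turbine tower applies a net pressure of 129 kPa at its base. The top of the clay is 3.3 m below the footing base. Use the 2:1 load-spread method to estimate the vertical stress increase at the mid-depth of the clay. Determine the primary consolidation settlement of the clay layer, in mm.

S_c ≈ 128 mm

Mid-depth of clay below the footing base: z = 3.3 + 7.8/2 = 7.2 m.
Stress increase at mid-clay by the 2:1 spreading method:
Δσ = qBL/((B+z)(L+z)) = 129×5.5×9.9/((5.5+7.2)(9.9+7.2)) = 32.344 kPa
Final effective stress: σ'_f = σ'_0 + Δσ = 144 + 32.344 = 176.34 kPa.
Normally consolidated clay, so the full stress increment lies on the virgin compression line:
S_c = C_c·H/(1+e₀)·log₁₀(σ'_f/σ'_0) = 0.33×7.8/(1+0.77)×log₁₀(176.34/144)
    = 1.4542 × 0.087988 = 0.128 m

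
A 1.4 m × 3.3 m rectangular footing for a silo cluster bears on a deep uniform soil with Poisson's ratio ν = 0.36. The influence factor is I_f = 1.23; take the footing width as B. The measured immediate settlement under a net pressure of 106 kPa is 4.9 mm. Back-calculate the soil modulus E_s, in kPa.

S_e = q·B·(1−ν²)/E_s · I_f  ⇒  E_s = q·B·(1−ν²)·I_f / S_e.
E_s = 106 × 1.4 × 0.8704 × 1.23 / 0.0049 = 32420 kPa

E_s ≈ 32400 kPa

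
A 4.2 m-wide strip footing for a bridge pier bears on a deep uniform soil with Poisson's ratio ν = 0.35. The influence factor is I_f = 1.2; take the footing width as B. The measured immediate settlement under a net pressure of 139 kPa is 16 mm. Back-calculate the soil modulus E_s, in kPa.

S_e = q·B·(1−ν²)/E_s · I_f  ⇒  E_s = q·B·(1−ν²)·I_f / S_e.
E_s = 139 × 4.2 × 0.8775 × 1.2 / 0.016 = 38420 kPa

E_s ≈ 38400 kPa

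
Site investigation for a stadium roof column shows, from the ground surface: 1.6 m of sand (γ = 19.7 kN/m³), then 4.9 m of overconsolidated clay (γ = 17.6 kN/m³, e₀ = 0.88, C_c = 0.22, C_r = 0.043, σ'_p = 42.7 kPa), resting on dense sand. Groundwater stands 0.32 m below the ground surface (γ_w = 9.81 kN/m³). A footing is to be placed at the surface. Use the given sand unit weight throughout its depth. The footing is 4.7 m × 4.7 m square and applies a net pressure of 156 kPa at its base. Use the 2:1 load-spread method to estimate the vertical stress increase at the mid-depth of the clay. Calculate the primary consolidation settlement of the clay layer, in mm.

Mid-depth of clay below the ground surface: z = 1.6 + 4.9/2 = 4.05 m.
Total vertical stress at mid-clay: σ_v = 19.7×1.6 + 17.6×2.45 = 74.64 kPa.
Pore pressure: u = 9.81×(4.05 − 0.32) = 36.591 kPa.
Initial effective stress: σ'_0 = σ_v − u = 74.64 − 36.591 = 38.049 kPa.
Stress increase at mid-clay by the 2:1 spreading method:
Δσ = qBL/((B+z)(L+z)) = 156×4.7×4.7/((4.7+4.05)(4.7+4.05)) = 45.01 kPa
Final effective stress: σ'_f = 38.049 + 45.01 = 83.059 kPa.
σ'_f = 83.059 > σ'_p = 42.7 kPa, so the stress path crosses the preconsolidation pressure — recompression up to σ'_p, then virgin compression beyond:
S_c = H/(1+e₀)·[C_r·log₁₀(σ'_p/σ'_0) + C_c·log₁₀(σ'_f/σ'_p)]
    = 4.9/1.88 × [0.043×log₁₀(42.7/38.049) + 0.22×log₁₀(83.059/42.7)]
    = 2.6064 × [0.0021536 + 0.063571] = 0.1713 m

S_c ≈ 171 mm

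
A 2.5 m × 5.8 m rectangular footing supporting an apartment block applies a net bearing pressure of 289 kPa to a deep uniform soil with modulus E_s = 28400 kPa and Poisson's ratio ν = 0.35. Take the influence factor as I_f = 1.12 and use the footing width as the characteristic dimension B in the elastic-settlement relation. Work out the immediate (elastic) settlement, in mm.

S_e ≈ 25 mm

Immediate (elastic) settlement: S_e = q·B·(1−ν²)/E_s · I_f.
S_e = 289 × 2.5 × (1 − 0.35²) / 28400 × 1.12
    = 289 × 2.5 × 0.8775 / 28400 × 1.12
    = 0.025 m = 25 mm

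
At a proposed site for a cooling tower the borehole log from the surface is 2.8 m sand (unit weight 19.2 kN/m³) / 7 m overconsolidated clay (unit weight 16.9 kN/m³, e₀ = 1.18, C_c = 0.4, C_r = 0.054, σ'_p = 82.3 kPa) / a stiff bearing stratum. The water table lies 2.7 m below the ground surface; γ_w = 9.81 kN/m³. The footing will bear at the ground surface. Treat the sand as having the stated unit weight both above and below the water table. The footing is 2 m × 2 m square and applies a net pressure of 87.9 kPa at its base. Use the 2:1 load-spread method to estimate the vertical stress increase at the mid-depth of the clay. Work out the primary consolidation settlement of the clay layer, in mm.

S_c ≈ 7.13 mm

Mid-depth of clay below the ground surface: z = 2.8 + 7/2 = 6.3 m.
Total vertical stress at mid-clay: σ_v = 19.2×2.8 + 16.9×3.5 = 112.91 kPa.
Pore pressure: u = 9.81×(6.3 − 2.7) = 35.316 kPa.
Initial effective stress: σ'_0 = σ_v − u = 112.91 − 35.316 = 77.594 kPa.
Stress increase at mid-clay by the 2:1 spreading method:
Δσ = qBL/((B+z)(L+z)) = 87.9×2×2/((2+6.3)(2+6.3)) = 5.1038 kPa
Final effective stress: σ'_f = 77.594 + 5.1038 = 82.698 kPa.
σ'_f = 82.698 > σ'_p = 82.3 kPa, so the stress path crosses the preconsolidation pressure — recompression up to σ'_p, then virgin compression beyond:
S_c = H/(1+e₀)·[C_r·log₁₀(σ'_p/σ'_0) + C_c·log₁₀(σ'_f/σ'_p)]
    = 7/2.18 × [0.054×log₁₀(82.3/77.594) + 0.4×log₁₀(82.698/82.3)]
    = 3.211 × [0.0013809 + 0.00083807] = 0.007125 m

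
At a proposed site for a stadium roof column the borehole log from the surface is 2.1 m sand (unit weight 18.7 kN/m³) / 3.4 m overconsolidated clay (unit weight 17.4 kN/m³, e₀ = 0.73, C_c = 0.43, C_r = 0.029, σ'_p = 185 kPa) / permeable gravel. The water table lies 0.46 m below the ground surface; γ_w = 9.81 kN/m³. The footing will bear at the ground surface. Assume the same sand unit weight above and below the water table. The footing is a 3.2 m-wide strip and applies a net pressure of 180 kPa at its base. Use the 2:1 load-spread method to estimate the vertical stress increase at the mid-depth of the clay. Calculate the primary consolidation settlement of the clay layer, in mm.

Mid-depth of clay below the ground surface: z = 2.1 + 3.4/2 = 3.8 m.
Total vertical stress at mid-clay: σ_v = 18.7×2.1 + 17.4×1.7 = 68.85 kPa.
Pore pressure: u = 9.81×(3.8 − 0.46) = 32.765 kPa.
Initial effective stress: σ'_0 = σ_v − u = 68.85 − 32.765 = 36.085 kPa.
Stress increase at mid-clay by the 2:1 spreading method:
Δσ = qB/(B+z) = 180×3.2/(3.2+3.8) = 82.286 kPa
Final effective stress: σ'_f = 36.085 + 82.286 = 118.37 kPa.
σ'_f = 118.37 ≤ σ'_p = 185 kPa, so the clay remains overconsolidated and only the recompression index applies:
S_c = C_r·H/(1+e₀)·log₁₀(σ'_f/σ'_0) = 0.029×3.4/1.73×log₁₀(118.37/36.085)
    = 0.056994 × 0.51591 = 0.0294 m

S_c ≈ 29.4 mm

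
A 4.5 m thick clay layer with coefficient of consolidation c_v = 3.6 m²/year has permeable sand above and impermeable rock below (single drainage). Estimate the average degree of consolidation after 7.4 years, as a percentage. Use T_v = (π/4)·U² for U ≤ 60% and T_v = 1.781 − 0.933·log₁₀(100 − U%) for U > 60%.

Drainage path length: H_d = H = 4.5 m (single drainage).
T_v = c_v·t/H_d² = 3.6×7.4/4.5² = 1.3156.
T_v = 1.3156 corresponds to the U > 60% branch:
U = 1 − 10^((1.781 − T_v)/0.933)/100 = 0.9685

U ≈ 96.8 %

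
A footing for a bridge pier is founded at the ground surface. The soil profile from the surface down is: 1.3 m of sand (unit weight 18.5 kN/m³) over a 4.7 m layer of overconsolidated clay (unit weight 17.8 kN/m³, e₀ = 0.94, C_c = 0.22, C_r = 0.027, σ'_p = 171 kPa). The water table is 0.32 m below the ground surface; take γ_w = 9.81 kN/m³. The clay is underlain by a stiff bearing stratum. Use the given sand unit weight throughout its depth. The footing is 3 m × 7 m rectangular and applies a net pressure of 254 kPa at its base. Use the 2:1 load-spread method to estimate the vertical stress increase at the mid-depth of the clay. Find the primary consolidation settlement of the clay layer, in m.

Mid-depth of clay below the ground surface: z = 1.3 + 4.7/2 = 3.65 m.
Total vertical stress at mid-clay: σ_v = 18.5×1.3 + 17.8×2.35 = 65.88 kPa.
Pore pressure: u = 9.81×(3.65 − 0.32) = 32.667 kPa.
Initial effective stress: σ'_0 = σ_v − u = 65.88 − 32.667 = 33.213 kPa.
Stress increase at mid-clay by the 2:1 spreading method:
Δσ = qBL/((B+z)(L+z)) = 254×3×7/((3+3.65)(7+3.65)) = 75.315 kPa
Final effective stress: σ'_f = 33.213 + 75.315 = 108.53 kPa.
σ'_f = 108.53 ≤ σ'_p = 171 kPa, so the clay remains overconsolidated and only the recompression index applies:
S_c = C_r·H/(1+e₀)·log₁₀(σ'_f/σ'_0) = 0.027×4.7/1.94×log₁₀(108.53/33.213)
    = 0.065413 × 0.51424 = 0.03364 m

S_c ≈ 0.0336 m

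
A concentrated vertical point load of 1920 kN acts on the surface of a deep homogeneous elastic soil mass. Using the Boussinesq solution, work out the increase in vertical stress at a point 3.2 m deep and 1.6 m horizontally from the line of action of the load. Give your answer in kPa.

Boussinesq vertical stress below a point load on an elastic half-space:
Δσ_z = 3P/(2πz²) · [1 + (r/z)²]^(−5/2)
r/z = 1.6/3.2 = 0.5; [1+(r/z)²]^(−5/2) = 0.57243.
Δσ_z = 3×1920/(2π×3.2²) × 0.57243 = 89.525 × 0.57243 = 51.25 kPa

Δσ_z ≈ 51.2 kPa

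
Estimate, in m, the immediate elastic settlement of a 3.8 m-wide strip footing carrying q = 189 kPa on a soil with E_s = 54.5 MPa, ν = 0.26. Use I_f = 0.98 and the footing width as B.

S_e ≈ 0.012 m

Immediate (elastic) settlement: S_e = q·B·(1−ν²)/E_s · I_f.
E_s = 54.5 MPa = 54500 kPa.
S_e = 189 × 3.8 × (1 − 0.26²) / 54500 × 0.98
    = 189 × 3.8 × 0.9324 / 54500 × 0.98
    = 0.01204 m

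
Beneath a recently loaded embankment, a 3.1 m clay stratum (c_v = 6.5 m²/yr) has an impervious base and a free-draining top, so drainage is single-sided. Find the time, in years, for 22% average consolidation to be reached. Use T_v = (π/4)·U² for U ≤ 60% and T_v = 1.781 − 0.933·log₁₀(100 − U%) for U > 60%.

t ≈ 0.0562 years

Drainage path length: H_d = H = 3.1 m (single drainage).
U ≤ 60%: T_v = (π/4)·U² = (π/4)×0.22² = 0.038013.
t = T_v·H_d²/c_v = 0.038013×3.1²/6.5 = 0.0562 years.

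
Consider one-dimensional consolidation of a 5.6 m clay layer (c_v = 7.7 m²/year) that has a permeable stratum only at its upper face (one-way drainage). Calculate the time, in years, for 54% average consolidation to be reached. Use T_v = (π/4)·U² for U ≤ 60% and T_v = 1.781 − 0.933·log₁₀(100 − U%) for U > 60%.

Drainage path length: H_d = H = 5.6 m (single drainage).
U ≤ 60%: T_v = (π/4)·U² = (π/4)×0.54² = 0.22902.
t = T_v·H_d²/c_v = 0.22902×5.6²/7.7 = 0.9327 years.

t ≈ 0.933 years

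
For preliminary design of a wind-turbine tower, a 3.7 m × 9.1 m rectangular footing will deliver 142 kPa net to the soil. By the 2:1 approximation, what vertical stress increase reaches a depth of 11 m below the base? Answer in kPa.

By the 2:1 method the load spreads at 1 horizontal : 2 vertical, so at depth z the loaded area has grown by z in each plan dimension:
Δσ = qBL/((B+z)(L+z)) = 142×3.7×9.1/((3.7+11)(9.1+11)) = 16.181 kPa

Δσ_z ≈ 16.2 kPa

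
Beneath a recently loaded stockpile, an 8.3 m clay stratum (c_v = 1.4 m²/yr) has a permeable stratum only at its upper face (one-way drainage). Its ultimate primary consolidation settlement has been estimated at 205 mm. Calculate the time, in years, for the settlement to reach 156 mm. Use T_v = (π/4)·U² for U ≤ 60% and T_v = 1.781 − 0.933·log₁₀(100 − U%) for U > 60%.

t ≈ 24.4 years

Drainage path length: H_d = H = 8.3 m (single drainage).
U = S(t)/S_ult = 156/205 = 0.761.
U > 60%: T_v = 1.781 − 0.933·log₁₀(100 − 76.098) = 0.49491.
t = T_v·H_d²/c_v = 0.49491×8.3²/1.4 = 24.35 years.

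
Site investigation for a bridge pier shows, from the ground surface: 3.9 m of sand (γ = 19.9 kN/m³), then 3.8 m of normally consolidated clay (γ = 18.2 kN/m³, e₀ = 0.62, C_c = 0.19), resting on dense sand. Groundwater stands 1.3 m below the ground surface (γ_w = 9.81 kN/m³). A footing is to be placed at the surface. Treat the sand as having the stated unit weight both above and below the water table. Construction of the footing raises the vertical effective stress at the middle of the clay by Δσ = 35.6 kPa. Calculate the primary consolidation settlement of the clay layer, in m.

S_c ≈ 0.0815 m

Mid-depth of clay below the ground surface: z = 3.9 + 3.8/2 = 5.8 m.
Total vertical stress at mid-clay: σ_v = 19.9×3.9 + 18.2×1.9 = 112.19 kPa.
Pore pressure: u = 9.81×(5.8 − 1.3) = 44.145 kPa.
Initial effective stress: σ'_0 = σ_v − u = 112.19 − 44.145 = 68.045 kPa.
Final effective stress: σ'_f = σ'_0 + Δσ = 68.045 + 35.6 = 103.65 kPa.
Normally consolidated clay, so the full stress increment lies on the virgin compression line:
S_c = C_c·H/(1+e₀)·log₁₀(σ'_f/σ'_0) = 0.19×3.8/(1+0.62)×log₁₀(103.65/68.045)
    = 0.44568 × 0.18277 = 0.08146 m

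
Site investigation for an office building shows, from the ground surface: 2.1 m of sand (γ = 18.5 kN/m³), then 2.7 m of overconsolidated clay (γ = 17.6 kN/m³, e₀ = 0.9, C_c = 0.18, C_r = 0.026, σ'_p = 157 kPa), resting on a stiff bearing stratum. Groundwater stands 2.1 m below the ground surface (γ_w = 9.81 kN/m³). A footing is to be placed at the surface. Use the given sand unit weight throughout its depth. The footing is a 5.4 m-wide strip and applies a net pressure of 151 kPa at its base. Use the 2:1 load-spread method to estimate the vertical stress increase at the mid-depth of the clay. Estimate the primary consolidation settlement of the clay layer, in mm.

Mid-depth of clay below the ground surface: z = 2.1 + 2.7/2 = 3.45 m.
Total vertical stress at mid-clay: σ_v = 18.5×2.1 + 17.6×1.35 = 62.61 kPa.
Pore pressure: u = 9.81×(3.45 − 2.1) = 13.244 kPa.
Initial effective stress: σ'_0 = σ_v − u = 62.61 − 13.244 = 49.366 kPa.
Stress increase at mid-clay by the 2:1 spreading method:
Δσ = qB/(B+z) = 151×5.4/(5.4+3.45) = 92.136 kPa
Final effective stress: σ'_f = 49.366 + 92.136 = 141.5 kPa.
σ'_f = 141.5 ≤ σ'_p = 157 kPa, so the clay remains overconsolidated and only the recompression index applies:
S_c = C_r·H/(1+e₀)·log₁₀(σ'_f/σ'_0) = 0.026×2.7/1.9×log₁₀(141.5/49.366)
    = 0.036949 × 0.45733 = 0.0169 m

S_c ≈ 16.9 mm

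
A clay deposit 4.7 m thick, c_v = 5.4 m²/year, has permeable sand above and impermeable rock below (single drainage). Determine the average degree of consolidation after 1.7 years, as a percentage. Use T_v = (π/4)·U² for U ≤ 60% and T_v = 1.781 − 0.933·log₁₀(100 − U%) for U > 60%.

U ≈ 70.9 %

Drainage path length: H_d = H = 4.7 m (single drainage).
T_v = c_v·t/H_d² = 5.4×1.7/4.7² = 0.41557.
T_v = 0.41557 corresponds to the U > 60% branch:
U = 1 − 10^((1.781 − T_v)/0.933)/100 = 0.7093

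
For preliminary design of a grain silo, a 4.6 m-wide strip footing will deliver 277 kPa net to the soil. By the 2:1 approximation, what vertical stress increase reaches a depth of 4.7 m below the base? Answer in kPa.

By the 2:1 method the load spreads at 1 horizontal : 2 vertical, so at depth z the loaded area has grown by z in each plan dimension:
Δσ = qB/(B+z) = 277×4.6/(4.6+4.7) = 137.01 kPa

Δσ_z ≈ 137 kPa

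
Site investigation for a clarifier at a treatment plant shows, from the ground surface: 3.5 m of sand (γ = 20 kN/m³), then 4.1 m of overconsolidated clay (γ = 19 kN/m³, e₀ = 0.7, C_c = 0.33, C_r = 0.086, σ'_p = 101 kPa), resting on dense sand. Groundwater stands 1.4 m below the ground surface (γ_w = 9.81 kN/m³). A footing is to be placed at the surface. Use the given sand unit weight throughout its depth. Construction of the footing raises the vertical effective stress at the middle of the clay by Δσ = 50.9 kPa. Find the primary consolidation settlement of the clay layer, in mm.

S_c ≈ 92.4 mm

Mid-depth of clay below the ground surface: z = 3.5 + 4.1/2 = 5.55 m.
Total vertical stress at mid-clay: σ_v = 20×3.5 + 19×2.05 = 108.95 kPa.
Pore pressure: u = 9.81×(5.55 − 1.4) = 40.712 kPa.
Initial effective stress: σ'_0 = σ_v − u = 108.95 − 40.712 = 68.238 kPa.
Final effective stress: σ'_f = 68.238 + 50.9 = 119.14 kPa.
σ'_f = 119.14 > σ'_p = 101 kPa, so the stress path crosses the preconsolidation pressure — recompression up to σ'_p, then virgin compression beyond:
S_c = H/(1+e₀)·[C_r·log₁₀(σ'_p/σ'_0) + C_c·log₁₀(σ'_f/σ'_p)]
    = 4.1/1.7 × [0.086×log₁₀(101/68.238) + 0.33×log₁₀(119.14/101)]
    = 2.4118 × [0.014645 + 0.023673] = 0.09242 m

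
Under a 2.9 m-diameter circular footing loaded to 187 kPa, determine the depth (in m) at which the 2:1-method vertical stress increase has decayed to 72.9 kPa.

z ≈ 1.74 m

2:1 spreading — at depth z the loaded area has grown by z in each plan dimension:
qD²/(D+z)² = Δσ_z ⇒ z = D(√(q/Δσ_z) − 1) = 2.9×(√(187/72.9) − 1) = 1.745 m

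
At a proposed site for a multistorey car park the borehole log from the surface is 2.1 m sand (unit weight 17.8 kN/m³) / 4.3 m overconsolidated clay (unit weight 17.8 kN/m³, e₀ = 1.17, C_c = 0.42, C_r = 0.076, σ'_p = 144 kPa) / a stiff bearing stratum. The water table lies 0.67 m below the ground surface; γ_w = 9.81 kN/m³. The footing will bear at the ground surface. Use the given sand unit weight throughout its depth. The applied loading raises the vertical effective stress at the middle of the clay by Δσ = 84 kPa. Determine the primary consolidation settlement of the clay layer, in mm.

S_c ≈ 73.4 mm

Mid-depth of clay below the ground surface: z = 2.1 + 4.3/2 = 4.25 m.
Total vertical stress at mid-clay: σ_v = 17.8×2.1 + 17.8×2.15 = 75.65 kPa.
Pore pressure: u = 9.81×(4.25 − 0.67) = 35.12 kPa.
Initial effective stress: σ'_0 = σ_v − u = 75.65 − 35.12 = 40.53 kPa.
Final effective stress: σ'_f = 40.53 + 84 = 124.53 kPa.
σ'_f = 124.53 ≤ σ'_p = 144 kPa, so the clay remains overconsolidated and only the recompression index applies:
S_c = C_r·H/(1+e₀)·log₁₀(σ'_f/σ'_0) = 0.076×4.3/2.17×log₁₀(124.53/40.53)
    = 0.1506 × 0.4875 = 0.07342 m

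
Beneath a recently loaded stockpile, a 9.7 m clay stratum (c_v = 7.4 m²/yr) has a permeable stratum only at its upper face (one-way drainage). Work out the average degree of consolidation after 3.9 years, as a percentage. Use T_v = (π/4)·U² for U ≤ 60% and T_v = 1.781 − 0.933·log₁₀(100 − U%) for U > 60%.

U ≈ 62 %

Drainage path length: H_d = H = 9.7 m (single drainage).
T_v = c_v·t/H_d² = 7.4×3.9/9.7² = 0.30673.
T_v = 0.30673 corresponds to the U > 60% branch:
U = 1 − 10^((1.781 − T_v)/0.933)/100 = 0.6197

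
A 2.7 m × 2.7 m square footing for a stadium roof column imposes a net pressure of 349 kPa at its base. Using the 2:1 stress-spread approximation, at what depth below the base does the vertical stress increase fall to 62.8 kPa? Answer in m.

2:1 spreading — at depth z the loaded area has grown by z in each plan dimension:
qB²/(B+z)² = Δσ_z ⇒ z = B(√(q/Δσ_z) − 1) = 2.7×(√(349/62.8) − 1) = 3.665 m

z ≈ 3.66 m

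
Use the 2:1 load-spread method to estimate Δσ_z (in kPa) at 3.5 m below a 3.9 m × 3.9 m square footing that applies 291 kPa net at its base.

By the 2:1 method the load spreads at 1 horizontal : 2 vertical, so at depth z the loaded area has grown by z in each plan dimension:
Δσ = qBL/((B+z)(L+z)) = 291×3.9×3.9/((3.9+3.5)(3.9+3.5)) = 80.827 kPa

Δσ_z ≈ 80.8 kPa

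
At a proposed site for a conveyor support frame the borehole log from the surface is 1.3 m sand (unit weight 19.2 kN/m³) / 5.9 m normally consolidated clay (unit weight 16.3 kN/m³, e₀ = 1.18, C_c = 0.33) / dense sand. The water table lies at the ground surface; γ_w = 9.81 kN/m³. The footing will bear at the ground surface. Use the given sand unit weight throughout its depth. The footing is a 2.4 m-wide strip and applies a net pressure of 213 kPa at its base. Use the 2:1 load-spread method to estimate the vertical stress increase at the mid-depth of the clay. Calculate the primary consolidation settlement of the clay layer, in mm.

Mid-depth of clay below the ground surface: z = 1.3 + 5.9/2 = 4.25 m.
Total vertical stress at mid-clay: σ_v = 19.2×1.3 + 16.3×2.95 = 73.045 kPa.
Pore pressure: u = 9.81×(4.25 − 0) = 41.693 kPa.
Initial effective stress: σ'_0 = σ_v − u = 73.045 − 41.693 = 31.352 kPa.
Stress increase at mid-clay by the 2:1 spreading method:
Δσ = qB/(B+z) = 213×2.4/(2.4+4.25) = 76.872 kPa
Final effective stress: σ'_f = σ'_0 + Δσ = 31.352 + 76.872 = 108.22 kPa.
Normally consolidated clay, so the full stress increment lies on the virgin compression line:
S_c = C_c·H/(1+e₀)·log₁₀(σ'_f/σ'_0) = 0.33×5.9/(1+1.18)×log₁₀(108.22/31.352)
    = 0.89312 × 0.53804 = 0.4805 m

S_c ≈ 481 mm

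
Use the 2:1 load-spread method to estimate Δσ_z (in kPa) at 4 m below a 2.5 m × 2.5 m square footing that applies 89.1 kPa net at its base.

By the 2:1 method the load spreads at 1 horizontal : 2 vertical, so at depth z the loaded area has grown by z in each plan dimension:
Δσ = qBL/((B+z)(L+z)) = 89.1×2.5×2.5/((2.5+4)(2.5+4)) = 13.18 kPa

Δσ_z ≈ 13.2 kPa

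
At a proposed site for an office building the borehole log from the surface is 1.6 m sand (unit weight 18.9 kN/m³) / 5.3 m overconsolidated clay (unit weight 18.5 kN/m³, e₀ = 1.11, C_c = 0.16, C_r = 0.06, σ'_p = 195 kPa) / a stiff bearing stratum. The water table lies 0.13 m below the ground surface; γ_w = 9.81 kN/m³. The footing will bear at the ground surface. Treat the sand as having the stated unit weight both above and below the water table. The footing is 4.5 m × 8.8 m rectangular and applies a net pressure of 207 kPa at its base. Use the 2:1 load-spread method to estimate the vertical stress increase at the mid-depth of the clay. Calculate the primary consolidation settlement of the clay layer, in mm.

S_c ≈ 68.5 mm

Mid-depth of clay below the ground surface: z = 1.6 + 5.3/2 = 4.25 m.
Total vertical stress at mid-clay: σ_v = 18.9×1.6 + 18.5×2.65 = 79.265 kPa.
Pore pressure: u = 9.81×(4.25 − 0.13) = 40.417 kPa.
Initial effective stress: σ'_0 = σ_v − u = 79.265 − 40.417 = 38.848 kPa.
Stress increase at mid-clay by the 2:1 spreading method:
Δσ = qBL/((B+z)(L+z)) = 207×4.5×8.8/((4.5+4.25)(8.8+4.25)) = 71.787 kPa
Final effective stress: σ'_f = 38.848 + 71.787 = 110.64 kPa.
σ'_f = 110.64 ≤ σ'_p = 195 kPa, so the clay remains overconsolidated and only the recompression index applies:
S_c = C_r·H/(1+e₀)·log₁₀(σ'_f/σ'_0) = 0.06×5.3/2.11×log₁₀(110.64/38.848)
    = 0.15071 × 0.45454 = 0.0685 m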